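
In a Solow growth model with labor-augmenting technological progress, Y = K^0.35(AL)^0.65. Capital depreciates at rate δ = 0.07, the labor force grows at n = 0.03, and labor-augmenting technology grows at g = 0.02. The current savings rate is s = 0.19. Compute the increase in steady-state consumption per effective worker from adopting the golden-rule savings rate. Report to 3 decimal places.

The effective depreciation rate is n + g + δ = 0.03 + 0.02 + 0.07 = 0.12.
Current steady state (s = 0.19): k* = (0.19/0.12)^(1/0.65) ≈ 2.0278, y* = 2.0278^0.35 ≈ 1.2807, c* = (1−0.19)·1.2807 ≈ 1.0374.
Maximizing c = f(k) − (n+g+δ)·k gives f'(k) = n+g+δ, i.e. 0.35·k^(0.35−1) = 0.12, so k_gold = (0.35/0.12)^(1/0.65) ≈ 5.1905.
y_gold = 5.1905^0.35 ≈ 1.7796, c_gold = y_gold − 0.12·k_gold ≈ 1.1567.
Gain: Δc = 1.1567 − 1.0374 ≈ 0.1193.

Δc ≈ 0.119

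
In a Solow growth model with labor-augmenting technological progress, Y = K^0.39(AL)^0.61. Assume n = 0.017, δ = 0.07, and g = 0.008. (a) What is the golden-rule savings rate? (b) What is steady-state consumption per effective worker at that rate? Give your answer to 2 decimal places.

Break-even investment rate: n + g + δ = 0.017 + 0.008 + 0.07 = 0.095.
For Cobb-Douglas, s_gold equals capital's share: s_gold = 0.39.
At the golden rule the marginal product of capital equals n+g+δ: 0.39·k^(0.39−1) = 0.095. Solving, k_gold = (0.39/0.095)^(1/0.61) ≈ 10.1269.
y_gold = 10.1269^0.39 ≈ 2.4668; c_gold = (1−0.39)·y_gold ≈ 1.5048.

(a) s_gold = 0.39; (b) c_gold ≈ 1.50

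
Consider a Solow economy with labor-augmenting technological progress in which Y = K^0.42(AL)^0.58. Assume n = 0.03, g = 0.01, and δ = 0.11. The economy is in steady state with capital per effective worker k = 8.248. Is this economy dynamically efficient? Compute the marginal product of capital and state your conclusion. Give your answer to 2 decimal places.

dynamically inefficient; MPK ≈ 0.12

Capital per effective worker breaks even when investment replaces (n + g + δ)·k; here n + g + δ = 0.15.
MPK = 0.42·k^(0.42−1) = 0.42·8.248^(-0.58) ≈ 0.1235.
MPK < 0.15, so the economy is dynamically inefficient (over-saving).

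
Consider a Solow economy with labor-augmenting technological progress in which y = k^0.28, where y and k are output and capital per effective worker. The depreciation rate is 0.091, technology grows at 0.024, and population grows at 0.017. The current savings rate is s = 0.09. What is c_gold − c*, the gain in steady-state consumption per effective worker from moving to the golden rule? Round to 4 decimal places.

Capital per effective worker breaks even when investment replaces (n + g + δ)·k; here n + g + δ = 0.132.
Current steady state (s = 0.09): k* = (0.09/0.132)^(1/0.72) ≈ 0.5875, y* = 0.5875^0.28 ≈ 0.8616, c* = (1−0.09)·0.8616 ≈ 0.7841.
Golden rule sets MPK = n+g+δ: 0.28·k^(0.28−1) = 0.132, so k_gold = (0.28/0.132)^(1/0.72) ≈ 2.8418.
y_gold = 2.8418^0.28 ≈ 1.3397, c_gold = y_gold − 0.132·k_gold ≈ 0.9646.
Gain: Δc = 0.9646 − 0.7841 ≈ 0.1805.

Δc ≈ 0.1805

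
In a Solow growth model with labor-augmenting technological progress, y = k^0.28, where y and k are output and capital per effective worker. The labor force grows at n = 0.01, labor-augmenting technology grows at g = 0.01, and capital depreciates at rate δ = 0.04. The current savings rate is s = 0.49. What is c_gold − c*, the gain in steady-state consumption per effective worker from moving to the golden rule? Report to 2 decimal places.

Δc ≈ 0.16

Break-even investment rate: n + g + δ = 0.01 + 0.01 + 0.04 = 0.06.
Current steady state (s = 0.49): k* = (0.49/0.06)^(1/0.72) ≈ 18.4811, y* = 18.4811^0.28 ≈ 2.2630, c* = (1−0.49)·2.2630 ≈ 1.1541.
Maximizing c = f(k) − (n+g+δ)·k gives f'(k) = n+g+δ, i.e. 0.28·k^(0.28−1) = 0.06, so k_gold = (0.28/0.06)^(1/0.72) ≈ 8.4952.
y_gold = 8.4952^0.28 ≈ 1.8204, c_gold = y_gold − 0.06·k_gold ≈ 1.3107.
Gain: Δc = 1.3107 − 1.1541 ≈ 0.1566.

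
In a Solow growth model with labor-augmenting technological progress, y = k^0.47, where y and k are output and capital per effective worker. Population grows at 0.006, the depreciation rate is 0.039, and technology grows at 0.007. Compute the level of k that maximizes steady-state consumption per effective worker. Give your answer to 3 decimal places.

Capital per effective worker breaks even when investment replaces (n + g + δ)·k; here n + g + δ = 0.052.
Golden rule sets MPK = n+g+δ: 0.47·k^(0.47−1) = 0.052, so k_gold = (0.47/0.052)^(1/0.53) ≈ 63.6725.

k_gold ≈ 63.673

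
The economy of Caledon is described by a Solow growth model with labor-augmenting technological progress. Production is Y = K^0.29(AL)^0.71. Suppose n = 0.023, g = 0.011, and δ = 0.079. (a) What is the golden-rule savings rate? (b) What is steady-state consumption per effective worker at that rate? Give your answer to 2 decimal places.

(a) s_gold = 0.29; (b) c_gold ≈ 1.04

Capital per effective worker breaks even when investment replaces (n + g + δ)·k; here n + g + δ = 0.113.
For Cobb-Douglas, s_gold equals capital's share: s_gold = 0.29.
Maximizing c = f(k) − (n+g+δ)·k gives f'(k) = n+g+δ, i.e. 0.29·k^(0.29−1) = 0.113, so k_gold = (0.29/0.113)^(1/0.71) ≈ 3.7714.
y_gold = 3.7714^0.29 ≈ 1.4696; c_gold = (1−0.29)·y_gold ≈ 1.0434.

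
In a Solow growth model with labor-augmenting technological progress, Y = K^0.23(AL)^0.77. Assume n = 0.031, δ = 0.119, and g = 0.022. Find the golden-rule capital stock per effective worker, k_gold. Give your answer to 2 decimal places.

k_gold ≈ 1.46

The effective depreciation rate is n + g + δ = 0.031 + 0.022 + 0.119 = 0.172.
Setting f'(k) = n+g+δ gives 0.23·k^(0.23−1) = 0.172, hence k_gold = (0.23/0.172)^(1/0.77) ≈ 1.4585.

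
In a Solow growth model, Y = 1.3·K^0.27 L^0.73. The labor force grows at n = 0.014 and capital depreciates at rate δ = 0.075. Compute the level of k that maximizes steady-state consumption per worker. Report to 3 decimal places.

Break-even investment rate: n + δ = 0.014 + 0.075 = 0.089.
Setting f'(k) = n+δ gives 0.27·1.3·k^(0.27−1) = 0.089, hence k_gold = (0.27·1.3/0.089)^(1/0.73) ≈ 6.5513.

k_gold ≈ 6.551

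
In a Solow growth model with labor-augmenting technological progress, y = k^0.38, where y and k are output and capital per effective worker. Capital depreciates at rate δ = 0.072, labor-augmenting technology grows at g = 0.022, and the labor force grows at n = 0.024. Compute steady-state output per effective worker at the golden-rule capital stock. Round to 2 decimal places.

y_gold ≈ 2.05

Capital per effective worker breaks even when investment replaces (n + g + δ)·k; here n + g + δ = 0.118.
Golden rule sets MPK = n+g+δ: 0.38·k^(0.38−1) = 0.118, so k_gold = (0.38/0.118)^(1/0.62) ≈ 6.5947.
Output: y_gold = k_gold^0.38 = 6.5947^0.38 ≈ 2.0478.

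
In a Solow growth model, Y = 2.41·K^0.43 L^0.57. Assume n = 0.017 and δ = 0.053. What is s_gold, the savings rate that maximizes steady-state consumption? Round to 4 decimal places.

s_gold = 0.4300

Capital per worker breaks even when investment replaces (n + δ)·k; here n + δ = 0.07.
At the golden rule MPK = n+δ, and in any Cobb-Douglas steady state s = (n+δ)·k/y = MPK·k/y = capital's share 0.43.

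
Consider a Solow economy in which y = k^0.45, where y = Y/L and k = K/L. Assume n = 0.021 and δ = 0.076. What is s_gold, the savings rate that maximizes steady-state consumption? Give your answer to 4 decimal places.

s_gold = 0.4500

Capital per worker breaks even when investment replaces (n + δ)·k; here n + δ = 0.097.
At the golden rule MPK = n+δ, and in any Cobb-Douglas steady state s = (n+δ)·k/y = MPK·k/y = capital's share 0.45.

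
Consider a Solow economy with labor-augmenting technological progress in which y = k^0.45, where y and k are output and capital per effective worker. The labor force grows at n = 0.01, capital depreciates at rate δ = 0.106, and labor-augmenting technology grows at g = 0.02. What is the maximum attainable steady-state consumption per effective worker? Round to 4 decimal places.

c_gold ≈ 1.4640

The effective depreciation rate is n + g + δ = 0.01 + 0.02 + 0.106 = 0.136.
At the golden rule the marginal product of capital equals n+g+δ: 0.45·k^(0.45−1) = 0.136. Solving, k_gold = (0.45/0.136)^(1/0.55) ≈ 8.8077.
y_gold = 8.8077^0.45 ≈ 2.6619.
c_gold = y_gold − (n+g+δ)·k_gold = 2.6619 − 0.136·8.8077 ≈ 1.4640.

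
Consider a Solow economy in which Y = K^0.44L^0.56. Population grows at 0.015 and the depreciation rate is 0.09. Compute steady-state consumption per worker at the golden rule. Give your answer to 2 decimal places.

n + δ = 0.015 + 0.09 = 0.105.
Maximizing c = f(k) − (n+δ)·k gives f'(k) = n+δ, i.e. 0.44·k^(0.44−1) = 0.105, so k_gold = (0.44/0.105)^(1/0.56) ≈ 12.9177.
y_gold = 12.9177^0.44 ≈ 3.0826.
c_gold = y_gold − (n+δ)·k_gold = 3.0826 − 0.105·12.9177 ≈ 1.7263.

c_gold ≈ 1.73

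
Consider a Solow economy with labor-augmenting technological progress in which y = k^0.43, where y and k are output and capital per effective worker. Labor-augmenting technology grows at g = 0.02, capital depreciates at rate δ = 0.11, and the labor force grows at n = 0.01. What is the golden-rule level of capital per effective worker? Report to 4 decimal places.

k_gold ≈ 7.1612

n + g + δ = 0.01 + 0.02 + 0.11 = 0.14.
Setting f'(k) = n+g+δ gives 0.43·k^(0.43−1) = 0.14, hence k_gold = (0.43/0.14)^(1/0.57) ≈ 7.1612.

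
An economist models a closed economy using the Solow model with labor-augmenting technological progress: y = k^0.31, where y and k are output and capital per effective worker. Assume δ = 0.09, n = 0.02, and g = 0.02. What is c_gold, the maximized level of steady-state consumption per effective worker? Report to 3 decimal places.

c_gold ≈ 1.020

Break-even investment rate: n + g + δ = 0.02 + 0.02 + 0.09 = 0.13.
Setting f'(k) = n+g+δ gives 0.31·k^(0.31−1) = 0.13, hence k_gold = (0.31/0.13)^(1/0.69) ≈ 3.5236.
y_gold = 3.5236^0.31 ≈ 1.4776.
c_gold = y_gold − (n+g+δ)·k_gold = 1.4776 − 0.13·3.5236 ≈ 1.0196.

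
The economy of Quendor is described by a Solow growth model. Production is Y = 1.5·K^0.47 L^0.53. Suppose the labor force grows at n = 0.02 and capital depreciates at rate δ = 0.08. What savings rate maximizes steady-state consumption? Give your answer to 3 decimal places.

Capital per worker breaks even when investment replaces (n + δ)·k; here n + δ = 0.1.
At the golden rule MPK = n+δ, and in any Cobb-Douglas steady state s = (n+δ)·k/y = MPK·k/y = capital's share 0.47.

s_gold = 0.470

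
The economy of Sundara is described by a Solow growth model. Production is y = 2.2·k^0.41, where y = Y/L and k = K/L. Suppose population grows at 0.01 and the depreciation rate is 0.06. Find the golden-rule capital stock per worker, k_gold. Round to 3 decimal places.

k_gold ≈ 76.127

Capital per worker breaks even when investment replaces (n + δ)·k; here n + δ = 0.07.
Golden rule sets MPK = n+δ: 0.41·2.2·k^(0.41−1) = 0.07, so k_gold = (0.41·2.2/0.07)^(1/0.59) ≈ 76.1272.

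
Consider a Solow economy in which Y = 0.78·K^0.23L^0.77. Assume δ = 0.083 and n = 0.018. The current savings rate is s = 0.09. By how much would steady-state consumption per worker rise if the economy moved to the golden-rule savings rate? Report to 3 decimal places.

Capital per worker breaks even when investment replaces (n + δ)·k; here n + δ = 0.101.
Current steady state (s = 0.09): k* = (0.09·0.78/0.101)^(1/0.77) ≈ 0.6235, y* = 0.78·0.6235^0.23 ≈ 0.6997, c* = (1−0.09)·0.6997 ≈ 0.6367.
Golden rule sets MPK = n+δ: 0.23·0.78·k^(0.23−1) = 0.101, so k_gold = (0.23·0.78/0.101)^(1/0.77) ≈ 2.1088.
y_gold = 0.78·2.1088^0.23 ≈ 0.9260, c_gold = y_gold − 0.101·k_gold ≈ 0.7130.
Gain: Δc = 0.7130 − 0.6367 ≈ 0.0763.

Δc ≈ 0.076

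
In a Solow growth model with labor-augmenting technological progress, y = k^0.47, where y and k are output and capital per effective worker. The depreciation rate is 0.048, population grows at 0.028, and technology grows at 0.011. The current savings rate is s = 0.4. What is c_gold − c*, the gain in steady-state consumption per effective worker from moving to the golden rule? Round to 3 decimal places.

Δc ≈ 0.044

Break-even investment rate: n + g + δ = 0.028 + 0.011 + 0.048 = 0.087.
Current steady state (s = 0.4): k* = (0.4/0.087)^(1/0.53) ≈ 17.7859, y* = 17.7859^0.47 ≈ 3.8684, c* = (1−0.4)·3.8684 ≈ 2.3211.
Golden rule sets MPK = n+g+δ: 0.47·k^(0.47−1) = 0.087, so k_gold = (0.47/0.087)^(1/0.53) ≈ 24.1115.
y_gold = 24.1115^0.47 ≈ 4.4632, c_gold = y_gold − 0.087·k_gold ≈ 2.3655.
Gain: Δc = 2.3655 − 2.3211 ≈ 0.0444.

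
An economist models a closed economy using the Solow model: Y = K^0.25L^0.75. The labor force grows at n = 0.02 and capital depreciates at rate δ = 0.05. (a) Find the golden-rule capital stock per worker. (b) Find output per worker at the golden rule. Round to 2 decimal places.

The effective depreciation rate is n + δ = 0.02 + 0.05 = 0.07.
At the golden rule the marginal product of capital equals n+δ: 0.25·k^(0.25−1) = 0.07. Solving, k_gold = (0.25/0.07)^(1/0.75) ≈ 5.4591.
y_gold = 5.4591^0.25 ≈ 1.5286.

(a) k_gold ≈ 5.46; (b) y_gold ≈ 1.53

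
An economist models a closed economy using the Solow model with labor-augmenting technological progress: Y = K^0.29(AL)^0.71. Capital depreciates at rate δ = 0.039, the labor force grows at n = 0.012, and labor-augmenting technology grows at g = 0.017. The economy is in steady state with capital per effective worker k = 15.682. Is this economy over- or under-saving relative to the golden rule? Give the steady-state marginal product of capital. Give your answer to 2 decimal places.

over-saving; MPK ≈ 0.04

Capital per effective worker breaks even when investment replaces (n + g + δ)·k; here n + g + δ = 0.068.
MPK = 0.29·k^(0.29−1) = 0.29·15.682^(-0.71) ≈ 0.0411.
MPK < 0.068, so the economy is dynamically inefficient (over-saving).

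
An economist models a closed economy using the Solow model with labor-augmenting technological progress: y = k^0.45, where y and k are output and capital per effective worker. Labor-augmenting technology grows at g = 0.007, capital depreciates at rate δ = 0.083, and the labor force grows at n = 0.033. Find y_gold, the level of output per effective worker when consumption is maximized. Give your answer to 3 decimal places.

Capital per effective worker breaks even when investment replaces (n + g + δ)·k; here n + g + δ = 0.123.
Maximizing c = f(k) − (n+g+δ)·k gives f'(k) = n+g+δ, i.e. 0.45·k^(0.45−1) = 0.123, so k_gold = (0.45/0.123)^(1/0.55) ≈ 10.5729.
Output: y_gold = k_gold^0.45 = 10.5729^0.45 ≈ 2.8899.

y_gold ≈ 2.890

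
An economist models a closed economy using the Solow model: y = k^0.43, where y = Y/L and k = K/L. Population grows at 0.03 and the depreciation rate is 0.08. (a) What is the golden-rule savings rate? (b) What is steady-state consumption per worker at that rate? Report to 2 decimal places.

Break-even investment rate: n + δ = 0.03 + 0.08 = 0.11.
For Cobb-Douglas, s_gold equals capital's share: s_gold = 0.43.
Golden rule sets MPK = n+δ: 0.43·k^(0.43−1) = 0.11, so k_gold = (0.43/0.11)^(1/0.57) ≈ 10.9328.
y_gold = 10.9328^0.43 ≈ 2.7968; c_gold = (1−0.43)·y_gold ≈ 1.5941.

(a) s_gold = 0.43; (b) c_gold ≈ 1.59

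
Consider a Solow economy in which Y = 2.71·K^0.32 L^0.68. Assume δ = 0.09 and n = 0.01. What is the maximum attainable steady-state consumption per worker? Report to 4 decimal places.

Break-even investment rate: n + δ = 0.01 + 0.09 = 0.1.
Golden rule sets MPK = n+δ: 0.32·2.71·k^(0.32−1) = 0.1, so k_gold = (0.32·2.71/0.1)^(1/0.68) ≈ 23.9655.
y_gold = 2.71·23.9655^0.32 ≈ 7.4892.
c_gold = y_gold − (n+δ)·k_gold = 7.4892 − 0.1·23.9655 ≈ 5.0927.

c_gold ≈ 5.0927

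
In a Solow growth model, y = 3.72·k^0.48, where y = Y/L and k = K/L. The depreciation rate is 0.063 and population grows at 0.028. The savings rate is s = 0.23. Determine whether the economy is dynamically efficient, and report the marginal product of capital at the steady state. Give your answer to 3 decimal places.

n + δ = 0.028 + 0.063 = 0.091.
Steady-state k*: s·A·k^0.48 = 0.091·k gives k* = (0.23·3.72/0.091)^(1/0.52) ≈ 74.4038.
MPK = 0.48·3.72·74.4038^(-0.52) ≈ 0.1899.
MPK > n+δ = 0.091, so the economy is dynamically efficient (under-saving).

dynamically efficient; MPK ≈ 0.190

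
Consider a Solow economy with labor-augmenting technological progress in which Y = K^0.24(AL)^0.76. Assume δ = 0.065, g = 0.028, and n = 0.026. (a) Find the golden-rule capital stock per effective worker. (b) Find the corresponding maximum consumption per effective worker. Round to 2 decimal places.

(a) k_gold ≈ 2.52; (b) c_gold ≈ 0.95

Capital per effective worker breaks even when investment replaces (n + g + δ)·k; here n + g + δ = 0.119.
Maximizing c = f(k) − (n+g+δ)·k gives f'(k) = n+g+δ, i.e. 0.24·k^(0.24−1) = 0.119, so k_gold = (0.24/0.119)^(1/0.76) ≈ 2.5169.
y_gold = 2.5169^0.24 ≈ 1.2480; c_gold = y_gold − 0.119·k_gold ≈ 0.9485.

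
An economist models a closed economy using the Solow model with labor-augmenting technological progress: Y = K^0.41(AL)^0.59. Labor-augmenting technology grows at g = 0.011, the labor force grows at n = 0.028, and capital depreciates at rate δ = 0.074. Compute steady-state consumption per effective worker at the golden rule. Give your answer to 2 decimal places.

The effective depreciation rate is n + g + δ = 0.028 + 0.011 + 0.074 = 0.113.
Golden rule sets MPK = n+g+δ: 0.41·k^(0.41−1) = 0.113, so k_gold = (0.41/0.113)^(1/0.59) ≈ 8.8849.
y_gold = 8.8849^0.41 ≈ 2.4488.
c_gold = y_gold − (n+g+δ)·k_gold = 2.4488 − 0.113·8.8849 ≈ 1.4448.

c_gold ≈ 1.44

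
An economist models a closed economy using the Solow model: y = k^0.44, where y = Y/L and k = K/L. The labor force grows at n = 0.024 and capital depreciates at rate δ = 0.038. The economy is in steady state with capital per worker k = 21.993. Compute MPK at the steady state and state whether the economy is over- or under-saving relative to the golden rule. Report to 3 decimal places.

under-saving; MPK ≈ 0.078

Capital per worker breaks even when investment replaces (n + δ)·k; here n + δ = 0.062.
MPK = 0.44·k^(0.44−1) = 0.44·21.993^(-0.56) ≈ 0.0779.
MPK > 0.062, so the economy is dynamically efficient (under-saving).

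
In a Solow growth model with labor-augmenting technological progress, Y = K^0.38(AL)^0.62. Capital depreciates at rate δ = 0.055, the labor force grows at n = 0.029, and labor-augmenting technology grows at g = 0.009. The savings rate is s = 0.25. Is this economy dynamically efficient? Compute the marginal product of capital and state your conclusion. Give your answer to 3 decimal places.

dynamically efficient; MPK ≈ 0.141

Break-even investment rate: n + g + δ = 0.029 + 0.009 + 0.055 = 0.093.
Steady-state k*: s·k^0.38 = 0.093·k gives k* = (0.25/0.093)^(1/0.62) ≈ 4.9280.
MPK = 0.38·4.9280^(-0.62) ≈ 0.1414.
MPK > n+g+δ = 0.093, so the economy is dynamically efficient (under-saving).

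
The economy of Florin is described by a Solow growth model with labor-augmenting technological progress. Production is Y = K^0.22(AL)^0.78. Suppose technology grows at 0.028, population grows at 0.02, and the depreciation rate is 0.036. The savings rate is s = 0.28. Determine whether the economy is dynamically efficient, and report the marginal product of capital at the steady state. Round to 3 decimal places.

Capital per effective worker breaks even when investment replaces (n + g + δ)·k; here n + g + δ = 0.084.
Steady-state k*: s·k^0.22 = 0.084·k gives k* = (0.28/0.084)^(1/0.78) ≈ 4.6812.
MPK = 0.22·4.6812^(-0.78) ≈ 0.0660.
MPK < n+g+δ = 0.084, so the economy is dynamically inefficient (over-saving).

dynamically inefficient; MPK ≈ 0.066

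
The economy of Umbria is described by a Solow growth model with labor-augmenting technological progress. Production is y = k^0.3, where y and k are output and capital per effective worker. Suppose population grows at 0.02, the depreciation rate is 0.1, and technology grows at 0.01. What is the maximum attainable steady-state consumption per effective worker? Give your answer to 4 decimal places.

c_gold ≈ 1.0017

The effective depreciation rate is n + g + δ = 0.02 + 0.01 + 0.1 = 0.13.
Maximizing c = f(k) − (n+g+δ)·k gives f'(k) = n+g+δ, i.e. 0.3·k^(0.3−1) = 0.13, so k_gold = (0.3/0.13)^(1/0.7) ≈ 3.3024.
y_gold = 3.3024^0.3 ≈ 1.4310.
c_gold = y_gold − (n+g+δ)·k_gold = 1.4310 − 0.13·3.3024 ≈ 1.0017.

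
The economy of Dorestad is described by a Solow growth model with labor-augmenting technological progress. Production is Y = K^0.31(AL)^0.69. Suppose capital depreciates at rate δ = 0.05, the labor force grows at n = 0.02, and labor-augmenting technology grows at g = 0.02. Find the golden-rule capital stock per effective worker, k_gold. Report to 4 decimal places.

n + g + δ = 0.02 + 0.02 + 0.05 = 0.09.
Golden rule sets MPK = n+g+δ: 0.31·k^(0.31−1) = 0.09, so k_gold = (0.31/0.09)^(1/0.69) ≈ 6.0039.

k_gold ≈ 6.0039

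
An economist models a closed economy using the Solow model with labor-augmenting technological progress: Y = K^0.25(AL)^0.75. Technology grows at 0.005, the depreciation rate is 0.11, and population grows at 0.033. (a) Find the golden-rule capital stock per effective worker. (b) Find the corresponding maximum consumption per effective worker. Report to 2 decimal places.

(a) k_gold ≈ 2.01; (b) c_gold ≈ 0.89

Capital per effective worker breaks even when investment replaces (n + g + δ)·k; here n + g + δ = 0.148.
Maximizing c = f(k) − (n+g+δ)·k gives f'(k) = n+g+δ, i.e. 0.25·k^(0.25−1) = 0.148, so k_gold = (0.25/0.148)^(1/0.75) ≈ 2.0117.
y_gold = 2.0117^0.25 ≈ 1.1909; c_gold = y_gold − 0.148·k_gold ≈ 0.8932.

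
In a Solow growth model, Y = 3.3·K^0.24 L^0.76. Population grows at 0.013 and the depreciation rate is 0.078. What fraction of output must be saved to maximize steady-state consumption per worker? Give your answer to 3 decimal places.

Break-even investment rate: n + δ = 0.013 + 0.078 = 0.091.
At the golden rule MPK = n+δ, and in any Cobb-Douglas steady state s = (n+δ)·k/y = MPK·k/y = capital's share 0.24.

s_gold = 0.240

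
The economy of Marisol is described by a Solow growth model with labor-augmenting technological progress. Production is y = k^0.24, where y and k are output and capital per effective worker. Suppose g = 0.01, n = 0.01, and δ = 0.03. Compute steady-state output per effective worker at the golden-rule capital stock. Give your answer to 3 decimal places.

Break-even investment rate: n + g + δ = 0.01 + 0.01 + 0.03 = 0.05.
Maximizing c = f(k) − (n+g+δ)·k gives f'(k) = n+g+δ, i.e. 0.24·k^(0.24−1) = 0.05, so k_gold = (0.24/0.05)^(1/0.76) ≈ 7.8772.
Output: y_gold = k_gold^0.24 = 7.8772^0.24 ≈ 1.6411.

y_gold ≈ 1.641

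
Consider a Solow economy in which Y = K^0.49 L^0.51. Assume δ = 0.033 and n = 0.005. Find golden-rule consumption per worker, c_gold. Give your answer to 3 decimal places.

c_gold ≈ 5.949

Capital per worker breaks even when investment replaces (n + δ)·k; here n + δ = 0.038.
Maximizing c = f(k) − (n+δ)·k gives f'(k) = n+δ, i.e. 0.49·k^(0.49−1) = 0.038, so k_gold = (0.49/0.038)^(1/0.51) ≈ 150.4109.
y_gold = 150.4109^0.49 ≈ 11.6645.
c_gold = y_gold − (n+δ)·k_gold = 11.6645 − 0.038·150.4109 ≈ 5.9489.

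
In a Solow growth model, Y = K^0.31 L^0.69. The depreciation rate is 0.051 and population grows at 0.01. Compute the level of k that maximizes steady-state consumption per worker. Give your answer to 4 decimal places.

n + δ = 0.01 + 0.051 = 0.061.
Golden rule sets MPK = n+δ: 0.31·k^(0.31−1) = 0.061, so k_gold = (0.31/0.061)^(1/0.69) ≈ 10.5496.

k_gold ≈ 10.5496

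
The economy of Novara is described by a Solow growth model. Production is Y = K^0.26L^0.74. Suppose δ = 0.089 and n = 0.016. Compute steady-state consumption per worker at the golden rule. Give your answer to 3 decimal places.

c_gold ≈ 1.018

Break-even investment rate: n + δ = 0.016 + 0.089 = 0.105.
Setting f'(k) = n+δ gives 0.26·k^(0.26−1) = 0.105, hence k_gold = (0.26/0.105)^(1/0.74) ≈ 3.4052.
y_gold = 3.4052^0.26 ≈ 1.3752.
c_gold = y_gold − (n+δ)·k_gold = 1.3752 − 0.105·3.4052 ≈ 1.0176.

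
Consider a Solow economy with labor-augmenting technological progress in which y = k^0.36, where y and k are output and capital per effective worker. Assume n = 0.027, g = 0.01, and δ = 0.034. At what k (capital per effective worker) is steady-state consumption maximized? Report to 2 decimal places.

Break-even investment rate: n + g + δ = 0.027 + 0.01 + 0.034 = 0.071.
At the golden rule the marginal product of capital equals n+g+δ: 0.36·k^(0.36−1) = 0.071. Solving, k_gold = (0.36/0.071)^(1/0.64) ≈ 12.6366.

k_gold ≈ 12.64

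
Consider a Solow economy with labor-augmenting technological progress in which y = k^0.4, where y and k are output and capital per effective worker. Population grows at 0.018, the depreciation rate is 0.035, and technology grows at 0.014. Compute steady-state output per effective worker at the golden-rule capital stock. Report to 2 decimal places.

The effective depreciation rate is n + g + δ = 0.018 + 0.014 + 0.035 = 0.067.
Golden rule sets MPK = n+g+δ: 0.4·k^(0.4−1) = 0.067, so k_gold = (0.4/0.067)^(1/0.6) ≈ 19.6476.
Output: y_gold = k_gold^0.4 = 19.6476^0.4 ≈ 3.2910.

y_gold ≈ 3.29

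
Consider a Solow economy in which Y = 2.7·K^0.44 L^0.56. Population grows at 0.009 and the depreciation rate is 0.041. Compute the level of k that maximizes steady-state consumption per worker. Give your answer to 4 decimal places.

n + δ = 0.009 + 0.041 = 0.05.
Maximizing c = f(k) − (n+δ)·k gives f'(k) = n+δ, i.e. 0.44·2.7·k^(0.44−1) = 0.05, so k_gold = (0.44·2.7/0.05)^(1/0.56) ≈ 286.3312.

k_gold ≈ 286.3312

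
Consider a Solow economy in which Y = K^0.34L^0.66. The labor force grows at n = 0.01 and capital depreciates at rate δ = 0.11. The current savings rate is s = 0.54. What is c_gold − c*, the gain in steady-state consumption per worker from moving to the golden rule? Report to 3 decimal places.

Capital per worker breaks even when investment replaces (n + δ)·k; here n + δ = 0.12.
Current steady state (s = 0.54): k* = (0.54/0.12)^(1/0.66) ≈ 9.7660, y* = 9.7660^0.34 ≈ 2.1702, c* = (1−0.54)·2.1702 ≈ 0.9983.
Setting f'(k) = n+δ gives 0.34·k^(0.34−1) = 0.12, hence k_gold = (0.34/0.12)^(1/0.66) ≈ 4.8451.
y_gold = 4.8451^0.34 ≈ 1.7100, c_gold = y_gold − 0.12·k_gold ≈ 1.1286.
Gain: Δc = 1.1286 − 0.9983 ≈ 0.1303.

Δc ≈ 0.130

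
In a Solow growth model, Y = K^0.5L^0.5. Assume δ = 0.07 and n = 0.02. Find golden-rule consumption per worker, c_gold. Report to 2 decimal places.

Capital per worker breaks even when investment replaces (n + δ)·k; here n + δ = 0.09.
At the golden rule the marginal product of capital equals n+δ: 0.5·k^(0.5−1) = 0.09. Solving, k_gold = (0.5/0.09)^(1/0.5) ≈ 30.8642.
y_gold = 30.8642^0.5 ≈ 5.5556.
c_gold = y_gold − (n+δ)·k_gold = 5.5556 − 0.09·30.8642 ≈ 2.7778.

c_gold ≈ 2.78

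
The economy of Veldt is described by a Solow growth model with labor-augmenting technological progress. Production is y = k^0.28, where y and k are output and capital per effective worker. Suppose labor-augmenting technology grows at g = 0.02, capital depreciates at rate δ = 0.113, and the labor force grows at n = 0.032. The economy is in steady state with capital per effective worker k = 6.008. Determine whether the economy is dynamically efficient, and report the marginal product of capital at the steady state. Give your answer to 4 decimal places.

n + g + δ = 0.032 + 0.02 + 0.113 = 0.165.
MPK = 0.28·k^(0.28−1) = 0.28·6.008^(-0.72) ≈ 0.0770.
MPK < 0.165, so the economy is dynamically inefficient (over-saving).

dynamically inefficient; MPK ≈ 0.0770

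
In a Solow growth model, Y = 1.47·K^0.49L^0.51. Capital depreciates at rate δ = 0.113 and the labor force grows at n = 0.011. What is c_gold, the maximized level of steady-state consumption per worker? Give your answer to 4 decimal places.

Capital per worker breaks even when investment replaces (n + δ)·k; here n + δ = 0.124.
At the golden rule the marginal product of capital equals n+δ: 0.49·1.47·k^(0.49−1) = 0.124. Solving, k_gold = (0.49·1.47/0.124)^(1/0.51) ≈ 31.4934.
y_gold = 1.47·31.4934^0.49 ≈ 7.9697.
c_gold = y_gold − (n+δ)·k_gold = 7.9697 − 0.124·31.4934 ≈ 4.0646.

c_gold ≈ 4.0646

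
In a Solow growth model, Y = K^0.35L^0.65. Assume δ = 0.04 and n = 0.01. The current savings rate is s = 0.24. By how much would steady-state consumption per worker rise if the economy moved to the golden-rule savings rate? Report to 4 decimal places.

Break-even investment rate: n + δ = 0.01 + 0.04 = 0.05.
Current steady state (s = 0.24): k* = (0.24/0.05)^(1/0.65) ≈ 11.1703, y* = 11.1703^0.35 ≈ 2.3271, c* = (1−0.24)·2.3271 ≈ 1.7686.
Golden rule sets MPK = n+δ: 0.35·k^(0.35−1) = 0.05, so k_gold = (0.35/0.05)^(1/0.65) ≈ 19.9596.
y_gold = 19.9596^0.35 ≈ 2.8514, c_gold = y_gold − 0.05·k_gold ≈ 1.8534.
Gain: Δc = 1.8534 − 1.7686 ≈ 0.0848.

Δc ≈ 0.0848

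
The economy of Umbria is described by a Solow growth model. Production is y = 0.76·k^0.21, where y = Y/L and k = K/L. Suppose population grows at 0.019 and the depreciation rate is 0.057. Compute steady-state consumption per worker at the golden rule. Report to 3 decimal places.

c_gold ≈ 0.731

n + δ = 0.019 + 0.057 = 0.076.
At the golden rule the marginal product of capital equals n+δ: 0.21·0.76·k^(0.21−1) = 0.076. Solving, k_gold = (0.21·0.76/0.076)^(1/0.79) ≈ 2.5578.
y_gold = 0.76·2.5578^0.21 ≈ 0.9257.
c_gold = y_gold − (n+δ)·k_gold = 0.9257 − 0.076·2.5578 ≈ 0.7313.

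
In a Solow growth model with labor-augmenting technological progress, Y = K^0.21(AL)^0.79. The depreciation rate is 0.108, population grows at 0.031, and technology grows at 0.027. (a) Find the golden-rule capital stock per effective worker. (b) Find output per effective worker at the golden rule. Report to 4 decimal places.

Break-even investment rate: n + g + δ = 0.031 + 0.027 + 0.108 = 0.166.
Maximizing c = f(k) − (n+g+δ)·k gives f'(k) = n+g+δ, i.e. 0.21·k^(0.21−1) = 0.166, so k_gold = (0.21/0.166)^(1/0.79) ≈ 1.3466.
y_gold = 1.3466^0.21 ≈ 1.0645.

(a) k_gold ≈ 1.3466; (b) y_gold ≈ 1.0645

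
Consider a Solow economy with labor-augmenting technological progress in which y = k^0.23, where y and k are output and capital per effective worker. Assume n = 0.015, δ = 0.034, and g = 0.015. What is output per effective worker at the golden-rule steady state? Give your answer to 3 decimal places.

Capital per effective worker breaks even when investment replaces (n + g + δ)·k; here n + g + δ = 0.064.
At the golden rule the marginal product of capital equals n+g+δ: 0.23·k^(0.23−1) = 0.064. Solving, k_gold = (0.23/0.064)^(1/0.77) ≈ 5.2661.
Output: y_gold = k_gold^0.23 = 5.2661^0.23 ≈ 1.4654.

y_gold ≈ 1.465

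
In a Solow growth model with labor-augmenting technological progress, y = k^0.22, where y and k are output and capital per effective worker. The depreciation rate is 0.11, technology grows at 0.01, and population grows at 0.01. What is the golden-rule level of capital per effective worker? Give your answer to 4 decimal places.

k_gold ≈ 1.9630

Break-even investment rate: n + g + δ = 0.01 + 0.01 + 0.11 = 0.13.
Setting f'(k) = n+g+δ gives 0.22·k^(0.22−1) = 0.13, hence k_gold = (0.22/0.13)^(1/0.78) ≈ 1.9630.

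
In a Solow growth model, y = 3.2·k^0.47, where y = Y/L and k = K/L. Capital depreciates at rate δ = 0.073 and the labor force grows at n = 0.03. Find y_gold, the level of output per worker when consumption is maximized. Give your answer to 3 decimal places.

Break-even investment rate: n + δ = 0.03 + 0.073 = 0.103.
Setting f'(k) = n+δ gives 0.47·3.2·k^(0.47−1) = 0.103, hence k_gold = (0.47·3.2/0.103)^(1/0.53) ≈ 157.3987.
Output: y_gold = 3.2·k_gold^0.47 = 3.2·157.3987^0.47 ≈ 34.4938.

y_gold ≈ 34.494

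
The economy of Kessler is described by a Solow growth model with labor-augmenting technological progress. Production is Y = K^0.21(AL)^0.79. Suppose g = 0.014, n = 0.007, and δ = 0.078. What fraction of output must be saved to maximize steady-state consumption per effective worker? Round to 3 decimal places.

The effective depreciation rate is n + g + δ = 0.007 + 0.014 + 0.078 = 0.099.
At the golden rule MPK = n+g+δ, and in any Cobb-Douglas steady state s = (n+g+δ)·k/y = MPK·k/y = capital's share 0.21.

s_gold = 0.210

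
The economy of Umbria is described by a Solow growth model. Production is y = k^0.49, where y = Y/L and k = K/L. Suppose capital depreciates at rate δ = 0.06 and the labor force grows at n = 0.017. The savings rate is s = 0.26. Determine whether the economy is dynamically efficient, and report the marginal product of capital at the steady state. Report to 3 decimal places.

Break-even investment rate: n + δ = 0.017 + 0.06 = 0.077.
Steady-state k*: s·k^0.49 = 0.077·k gives k* = (0.26/0.077)^(1/0.51) ≈ 10.8703.
MPK = 0.49·10.8703^(-0.51) ≈ 0.1451.
MPK > n+δ = 0.077, so the economy is dynamically efficient (under-saving).

dynamically efficient; MPK ≈ 0.145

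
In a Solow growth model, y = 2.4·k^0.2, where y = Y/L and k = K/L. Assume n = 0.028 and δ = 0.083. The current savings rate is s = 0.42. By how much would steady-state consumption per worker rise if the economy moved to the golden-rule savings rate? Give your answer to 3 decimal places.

Δc ≈ 0.352

Break-even investment rate: n + δ = 0.028 + 0.083 = 0.111.
Current steady state (s = 0.42): k* = (0.42·2.4/0.111)^(1/0.8) ≈ 15.7642, y* = 2.4·15.7642^0.2 ≈ 4.1663, c* = (1−0.42)·4.1663 ≈ 2.4164.
Golden rule sets MPK = n+δ: 0.2·2.4·k^(0.2−1) = 0.111, so k_gold = (0.2·2.4/0.111)^(1/0.8) ≈ 6.2359.
y_gold = 2.4·6.2359^0.2 ≈ 3.4609, c_gold = y_gold − 0.111·k_gold ≈ 2.7687.
Gain: Δc = 2.7687 − 2.4164 ≈ 0.3523.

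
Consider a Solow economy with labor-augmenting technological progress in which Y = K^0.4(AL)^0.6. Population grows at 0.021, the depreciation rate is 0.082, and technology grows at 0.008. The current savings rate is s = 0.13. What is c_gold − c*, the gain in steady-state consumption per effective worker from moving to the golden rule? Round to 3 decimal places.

The effective depreciation rate is n + g + δ = 0.021 + 0.008 + 0.082 = 0.111.
Current steady state (s = 0.13): k* = (0.13/0.111)^(1/0.6) ≈ 1.3013, y* = 1.3013^0.4 ≈ 1.1111, c* = (1−0.13)·1.1111 ≈ 0.9666.
At the golden rule the marginal product of capital equals n+g+δ: 0.4·k^(0.4−1) = 0.111. Solving, k_gold = (0.4/0.111)^(1/0.6) ≈ 8.4702.
y_gold = 8.4702^0.4 ≈ 2.3505, c_gold = y_gold − 0.111·k_gold ≈ 1.4103.
Gain: Δc = 1.4103 − 0.9666 ≈ 0.4436.

Δc ≈ 0.444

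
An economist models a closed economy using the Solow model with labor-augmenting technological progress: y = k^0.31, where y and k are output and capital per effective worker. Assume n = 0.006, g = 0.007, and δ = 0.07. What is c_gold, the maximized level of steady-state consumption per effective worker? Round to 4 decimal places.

c_gold ≈ 1.2473

n + g + δ = 0.006 + 0.007 + 0.07 = 0.083.
Maximizing c = f(k) − (n+g+δ)·k gives f'(k) = n+g+δ, i.e. 0.31·k^(0.31−1) = 0.083, so k_gold = (0.31/0.083)^(1/0.69) ≈ 6.7514.
y_gold = 6.7514^0.31 ≈ 1.8076.
c_gold = y_gold − (n+g+δ)·k_gold = 1.8076 − 0.083·6.7514 ≈ 1.2473.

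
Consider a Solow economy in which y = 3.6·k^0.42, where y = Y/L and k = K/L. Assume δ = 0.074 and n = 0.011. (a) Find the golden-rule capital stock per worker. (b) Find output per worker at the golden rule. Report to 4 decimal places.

The effective depreciation rate is n + δ = 0.011 + 0.074 = 0.085.
Maximizing c = f(k) − (n+δ)·k gives f'(k) = n+δ, i.e. 0.42·3.6·k^(0.42−1) = 0.085, so k_gold = (0.42·3.6/0.085)^(1/0.58) ≈ 143.0216.
y_gold = 3.6·143.0216^0.42 ≈ 28.9448.

(a) k_gold ≈ 143.0216; (b) y_gold ≈ 28.9448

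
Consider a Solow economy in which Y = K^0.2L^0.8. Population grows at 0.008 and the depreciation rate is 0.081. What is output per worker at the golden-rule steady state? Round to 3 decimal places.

y_gold ≈ 1.224

The effective depreciation rate is n + δ = 0.008 + 0.081 = 0.089.
Setting f'(k) = n+δ gives 0.2·k^(0.2−1) = 0.089, hence k_gold = (0.2/0.089)^(1/0.8) ≈ 2.7514.
Output: y_gold = k_gold^0.2 = 2.7514^0.2 ≈ 1.2244.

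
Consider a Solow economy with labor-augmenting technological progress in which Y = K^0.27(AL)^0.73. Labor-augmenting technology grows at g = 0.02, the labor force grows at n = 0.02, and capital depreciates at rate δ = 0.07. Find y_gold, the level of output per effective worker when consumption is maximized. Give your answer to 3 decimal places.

y_gold ≈ 1.394

Break-even investment rate: n + g + δ = 0.02 + 0.02 + 0.07 = 0.11.
At the golden rule the marginal product of capital equals n+g+δ: 0.27·k^(0.27−1) = 0.11. Solving, k_gold = (0.27/0.11)^(1/0.73) ≈ 3.4214.
Output: y_gold = k_gold^0.27 = 3.4214^0.27 ≈ 1.3939.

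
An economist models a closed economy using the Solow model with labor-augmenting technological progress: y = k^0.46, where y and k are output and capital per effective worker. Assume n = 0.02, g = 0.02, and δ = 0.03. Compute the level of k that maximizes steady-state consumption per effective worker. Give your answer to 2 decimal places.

The effective depreciation rate is n + g + δ = 0.02 + 0.02 + 0.03 = 0.07.
Golden rule sets MPK = n+g+δ: 0.46·k^(0.46−1) = 0.07, so k_gold = (0.46/0.07)^(1/0.54) ≈ 32.6727.

k_gold ≈ 32.67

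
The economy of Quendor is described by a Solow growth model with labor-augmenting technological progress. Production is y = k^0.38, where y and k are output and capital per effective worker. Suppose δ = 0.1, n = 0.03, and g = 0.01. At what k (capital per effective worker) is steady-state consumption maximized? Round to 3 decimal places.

The effective depreciation rate is n + g + δ = 0.03 + 0.01 + 0.1 = 0.14.
Setting f'(k) = n+g+δ gives 0.38·k^(0.38−1) = 0.14, hence k_gold = (0.38/0.14)^(1/0.62) ≈ 5.0055.

k_gold ≈ 5.005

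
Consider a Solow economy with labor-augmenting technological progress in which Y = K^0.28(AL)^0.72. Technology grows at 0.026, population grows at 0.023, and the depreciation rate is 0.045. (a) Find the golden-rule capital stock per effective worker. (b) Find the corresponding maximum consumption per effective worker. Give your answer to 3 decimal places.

The effective depreciation rate is n + g + δ = 0.023 + 0.026 + 0.045 = 0.094.
Maximizing c = f(k) − (n+g+δ)·k gives f'(k) = n+g+δ, i.e. 0.28·k^(0.28−1) = 0.094, so k_gold = (0.28/0.094)^(1/0.72) ≈ 4.5538.
y_gold = 4.5538^0.28 ≈ 1.5288; c_gold = y_gold − 0.094·k_gold ≈ 1.1007.

(a) k_gold ≈ 4.554; (b) c_gold ≈ 1.101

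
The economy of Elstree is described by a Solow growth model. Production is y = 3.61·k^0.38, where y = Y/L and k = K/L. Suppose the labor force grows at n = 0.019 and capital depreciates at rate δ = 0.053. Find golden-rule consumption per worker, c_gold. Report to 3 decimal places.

c_gold ≈ 13.627

Break-even investment rate: n + δ = 0.019 + 0.053 = 0.072.
Golden rule sets MPK = n+δ: 0.38·3.61·k^(0.38−1) = 0.072, so k_gold = (0.38·3.61/0.072)^(1/0.62) ≈ 115.9976.
y_gold = 3.61·115.9976^0.38 ≈ 21.9785.
c_gold = y_gold − (n+δ)·k_gold = 21.9785 − 0.072·115.9976 ≈ 13.6267.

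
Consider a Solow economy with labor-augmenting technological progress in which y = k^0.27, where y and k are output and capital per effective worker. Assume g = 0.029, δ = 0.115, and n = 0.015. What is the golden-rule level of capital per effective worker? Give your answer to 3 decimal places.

k_gold ≈ 2.065

The effective depreciation rate is n + g + δ = 0.015 + 0.029 + 0.115 = 0.159.
Golden rule sets MPK = n+g+δ: 0.27·k^(0.27−1) = 0.159, so k_gold = (0.27/0.159)^(1/0.73) ≈ 2.0655.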